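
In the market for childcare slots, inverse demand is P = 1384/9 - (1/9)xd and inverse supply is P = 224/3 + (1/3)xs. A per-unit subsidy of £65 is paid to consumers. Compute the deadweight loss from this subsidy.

Deadweight loss = £4753.125

Pre-subsidy: 1384/9 - (1/9)x = 224/3 + (1/3)x gives x* = 178 and P* = 134.
With the rebate, buyers effectively pay Pb = Ps − 65, where Ps is the price sellers receive.
On the curves, Pb = 1384/9 - (1/9)x and Ps = 224/3 + (1/3)x; the wedge Ps − Pb = 65 gives 224/3 + (1/3)x − (1384/9 - (1/9)x) = 65, so x' = 324.25.
Then Pb = 1384/9 − (1/9)·324.25 = 117.75 and Ps = 224/3 + (1/3)·324.25 = 182.75.
The subsidy expands output by 324.25 − 178 = 146.25 past the efficient level; on those units the gap between marginal cost and willingness to pay runs from 0 up to 65.
DWL = ½ × 65 × 146.25 = 4753.125.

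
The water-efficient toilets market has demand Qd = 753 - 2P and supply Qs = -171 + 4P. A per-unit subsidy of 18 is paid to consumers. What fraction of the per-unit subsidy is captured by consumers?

Consumer share = 2/3

Pre-subsidy: 753 - 2P = -171 + 4P gives P* = 154, Q* = 445.
With the rebate, buyers effectively pay Pb = Ps − 18, where Ps is the price sellers receive.
Demand in terms of Ps becomes Qd = 753 − 2(Ps − 18) = 789 - 2Ps. Setting this equal to supply: 789 - 2Ps = -171 + 4Ps, so Ps = 160.
Buyers pay Pb = 160 − 18 = 142; Q' = -171 + 4·160 = 469.
Buyers' price falls by P* − Pb = 154 − 142 = 12; sellers' price rises by Ps − P* = 160 − 154 = 6.
So consumers capture 12/18 = 2/3 of each unit of subsidy.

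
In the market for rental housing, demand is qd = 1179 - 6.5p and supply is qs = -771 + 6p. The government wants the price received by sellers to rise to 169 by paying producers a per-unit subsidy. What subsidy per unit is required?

Required subsidy s = 25 per unit

At a seller price of 169, quantity supplied is -771 + 6·169 = 243.
Buyers absorb 243 only when they pay pb with 1179 − 6.5·pb = 243, i.e. pb = 144.
s = ps − pb = 169 − 144 = 25.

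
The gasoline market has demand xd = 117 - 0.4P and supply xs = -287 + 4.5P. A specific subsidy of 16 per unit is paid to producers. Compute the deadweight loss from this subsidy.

Deadweight loss = 2304/49

Pre-subsidy: 117 - 0.4P = -287 + 4.5P gives P* = 4040/49, x* = 4117/49.
With the subsidy, sellers receive Ps = Pb + 16 for each unit, where Pb is the price buyers pay.
Supply in terms of Pb becomes xs = -287 + 4.5(Pb + 16) = -215 + 4.5Pb. Setting this equal to demand: 117 - 0.4Pb = -215 + 4.5Pb, so Pb = 3320/49.
Sellers receive Ps = 3320/49 + 16 = 4104/49; x' = 117 − 0.4·(3320/49) = 4405/49.
The subsidy expands output by 4405/49 − 4117/49 = 288/49 past the efficient level; on those units the gap between marginal cost and willingness to pay runs from 0 up to 16.
DWL = ½ × 16 × 288/49 = 2304/49.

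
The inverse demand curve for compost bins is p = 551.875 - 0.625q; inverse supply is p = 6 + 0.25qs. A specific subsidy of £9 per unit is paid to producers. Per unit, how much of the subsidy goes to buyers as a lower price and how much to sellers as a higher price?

Buyers gain 45/7 per unit; sellers gain 18/7 per unit

Pre-subsidy: 551.875 - 0.625q = 6 + 0.25q gives q* = 4367/7 and p* = 4535/28.
With the subsidy, sellers receive ps = pb + 9 for each unit, where pb is the price buyers pay.
On the curves, pb = 551.875 - 0.625q and ps = 6 + 0.25q; the wedge ps − pb = 9 gives 6 + 0.25q − (551.875 - 0.625q) = 9, so q' = 4439/7.
Then pb = 551.875 − 0.625·(4439/7) = 4355/28 and ps = 6 + 0.25·(4439/7) = 4607/28.
Buyers' price falls by p* − pb = 4535/28 − 4355/28 = 45/7; sellers' price rises by ps − p* = 4607/28 − 4535/28 = 18/7.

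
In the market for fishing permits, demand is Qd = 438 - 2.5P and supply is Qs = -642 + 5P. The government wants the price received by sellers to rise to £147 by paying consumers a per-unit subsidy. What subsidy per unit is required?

At a seller price of 147, quantity supplied is -642 + 5·147 = 93.
Buyers absorb 93 only when they pay Pb with 438 − 2.5·Pb = 93, i.e. Pb = 138.
s = Ps − Pb = 147 − 138 = 9.

Required subsidy s = £9 per unit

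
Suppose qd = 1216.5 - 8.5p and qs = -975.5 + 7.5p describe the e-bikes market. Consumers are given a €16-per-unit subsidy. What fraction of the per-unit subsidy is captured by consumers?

Pre-subsidy: 1216.5 - 8.5p = -975.5 + 7.5p gives p* = 137, q* = 52.
With the rebate, buyers effectively pay pb = ps − 16, where ps is the price sellers receive.
Demand in terms of ps becomes qd = 1216.5 − 8.5(ps − 16) = 1352.5 - 8.5ps. Setting this equal to supply: 1352.5 - 8.5ps = -975.5 + 7.5ps, so ps = 145.5.
Buyers pay pb = 145.5 − 16 = 129.5; q' = -975.5 + 7.5·145.5 = 115.75.
Buyers' price falls by p* − pb = 137 − 129.5 = 7.5; sellers' price rises by ps − p* = 145.5 − 137 = 8.5.
So consumers capture 7.5/16 = 0.46875 of each unit of subsidy.

Consumer share = 0.46875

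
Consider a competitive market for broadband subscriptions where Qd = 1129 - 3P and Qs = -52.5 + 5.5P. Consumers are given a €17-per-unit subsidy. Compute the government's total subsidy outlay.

Government cost = €12665

Pre-subsidy: 1129 - 3P = -52.5 + 5.5P gives P* = 139, Q* = 712.
With the rebate, buyers effectively pay Pb = Ps − 17, where Ps is the price sellers receive.
Demand in terms of Ps becomes Qd = 1129 − 3(Ps − 17) = 1180 - 3Ps. Setting this equal to supply: 1180 - 3Ps = -52.5 + 5.5Ps, so Ps = 145.
Buyers pay Pb = 145 − 17 = 128; Q' = -52.5 + 5.5·145 = 745.
Government outlay = subsidy × quantity = 17 × 745 = 12665.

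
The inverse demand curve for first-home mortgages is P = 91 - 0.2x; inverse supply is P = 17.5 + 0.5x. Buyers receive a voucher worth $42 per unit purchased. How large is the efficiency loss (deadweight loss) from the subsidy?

Deadweight loss = $1260

Pre-subsidy: 91 - 0.2x = 17.5 + 0.5x gives x* = 105 and P* = 70.
With the rebate, buyers effectively pay Pb = Ps − 42, where Ps is the price sellers receive.
On the curves, Pb = 91 - 0.2x and Ps = 17.5 + 0.5x; the wedge Ps − Pb = 42 gives 17.5 + 0.5x − (91 - 0.2x) = 42, so x' = 165.
Then Pb = 91 − 0.2·165 = 58 and Ps = 17.5 + 0.5·165 = 100.
The subsidy expands output by 165 − 105 = 60 past the efficient level; on those units the gap between marginal cost and willingness to pay runs from 0 up to 42.
DWL = ½ × 42 × 60 = 1260.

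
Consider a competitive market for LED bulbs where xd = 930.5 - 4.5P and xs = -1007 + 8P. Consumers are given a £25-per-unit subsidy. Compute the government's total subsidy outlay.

Pre-subsidy: 930.5 - 4.5P = -1007 + 8P gives P* = 155, x* = 233.
With the rebate, buyers effectively pay Pb = Ps − 25, where Ps is the price sellers receive.
Demand in terms of Ps becomes xd = 930.5 − 4.5(Ps − 25) = 1043 - 4.5Ps. Setting this equal to supply: 1043 - 4.5Ps = -1007 + 8Ps, so Ps = 164.
Buyers pay Pb = 164 − 25 = 139; x' = -1007 + 8·164 = 305.
Government outlay = subsidy × quantity = 25 × 305 = 7625.

Government cost = £7625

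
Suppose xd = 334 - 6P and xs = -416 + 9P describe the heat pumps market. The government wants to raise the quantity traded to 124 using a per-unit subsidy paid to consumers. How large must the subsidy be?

At x = 124, invert demand for the buyer price: Pb = (334 − 124)/6 = 35; invert supply for the seller price: Ps = (124 − (-416))/9 = 60.
The subsidy must fill the gap: s = Ps − Pb = 60 − 35 = 25.

Required subsidy s = 25 per unit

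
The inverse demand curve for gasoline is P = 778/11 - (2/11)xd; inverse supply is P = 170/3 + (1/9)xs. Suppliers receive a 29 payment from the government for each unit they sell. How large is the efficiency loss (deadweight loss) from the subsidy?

Pre-subsidy: 778/11 - (2/11)x = 170/3 + (1/9)x gives x* = 48 and P* = 62.
With the subsidy, sellers receive Ps = Pb + 29 for each unit, where Pb is the price buyers pay.
On the curves, Pb = 778/11 - (2/11)x and Ps = 170/3 + (1/9)x; the wedge Ps − Pb = 29 gives 170/3 + (1/9)x − (778/11 - (2/11)x) = 29, so x' = 147.
Then Pb = 778/11 − (2/11)·147 = 44 and Ps = 170/3 + (1/9)·147 = 73.
The subsidy expands output by 147 − 48 = 99 past the efficient level; on those units the gap between marginal cost and willingness to pay runs from 0 up to 29.
DWL = ½ × 29 × 99 = 1435.5.

Deadweight loss = 1435.5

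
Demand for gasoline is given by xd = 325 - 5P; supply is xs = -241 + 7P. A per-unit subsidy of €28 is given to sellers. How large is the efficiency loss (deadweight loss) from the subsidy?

Pre-subsidy: 325 - 5P = -241 + 7P gives P* = 283/6, x* = 535/6.
With the subsidy, sellers receive Ps = Pb + 28 for each unit, where Pb is the price buyers pay.
Supply in terms of Pb becomes xs = -241 + 7(Pb + 28) = -45 + 7Pb. Setting this equal to demand: 325 - 5Pb = -45 + 7Pb, so Pb = 185/6.
Sellers receive Ps = 185/6 + 28 = 353/6; x' = 325 − 5·(185/6) = 1025/6.
The subsidy expands output by 1025/6 − 535/6 = 245/3 past the efficient level; on those units the gap between marginal cost and willingness to pay runs from 0 up to 28.
DWL = ½ × 28 × 245/3 = 3430/3.

Deadweight loss = 3430/3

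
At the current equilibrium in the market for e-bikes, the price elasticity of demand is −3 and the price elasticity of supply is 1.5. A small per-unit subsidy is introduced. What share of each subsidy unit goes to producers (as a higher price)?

Producer share = 2/3

For a small subsidy around the equilibrium, the benefit split depends on the relative slopes, which at a point are proportional to the elasticities.
Buyer share = εs/(εs + |εd|) = 1.5/(1.5 + 3) = 1/3; seller share = |εd|/(εs + |εd|) = 2/3.
So producers capture 2/3 of the subsidy.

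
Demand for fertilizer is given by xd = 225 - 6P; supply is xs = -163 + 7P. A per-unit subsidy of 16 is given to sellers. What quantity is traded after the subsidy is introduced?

x' = 1269/13

Pre-subsidy: 225 - 6P = -163 + 7P gives P* = 388/13, x* = 597/13.
With the subsidy, sellers receive Ps = Pb + 16 for each unit, where Pb is the price buyers pay.
Supply in terms of Pb becomes xs = -163 + 7(Pb + 16) = -51 + 7Pb. Setting this equal to demand: 225 - 6Pb = -51 + 7Pb, so Pb = 276/13.
Sellers receive Ps = 276/13 + 16 = 484/13; x' = 225 − 6·(276/13) = 1269/13.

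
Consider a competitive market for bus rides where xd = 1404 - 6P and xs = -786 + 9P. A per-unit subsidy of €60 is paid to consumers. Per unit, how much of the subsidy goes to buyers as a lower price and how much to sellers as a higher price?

Buyers gain €36 per unit; sellers gain €24 per unit

Pre-subsidy: 1404 - 6P = -786 + 9P gives P* = 146, x* = 528.
With the rebate, buyers effectively pay Pb = Ps − 60, where Ps is the price sellers receive.
Demand in terms of Ps becomes xd = 1404 − 6(Ps − 60) = 1764 - 6Ps. Setting this equal to supply: 1764 - 6Ps = -786 + 9Ps, so Ps = 170.
Buyers pay Pb = 170 − 60 = 110; x' = -786 + 9·170 = 744.
Buyers' price falls by P* − Pb = 146 − 110 = 36; sellers' price rises by Ps − P* = 170 − 146 = 24.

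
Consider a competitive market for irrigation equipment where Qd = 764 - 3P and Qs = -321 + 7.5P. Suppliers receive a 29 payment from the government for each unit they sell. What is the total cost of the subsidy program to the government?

Government cost = 104777/7

Pre-subsidy: 764 - 3P = -321 + 7.5P gives P* = 310/3, Q* = 454.
With the subsidy, sellers receive Ps = Pb + 29 for each unit, where Pb is the price buyers pay.
Supply in terms of Pb becomes Qs = -321 + 7.5(Pb + 29) = -103.5 + 7.5Pb. Setting this equal to demand: 764 - 3Pb = -103.5 + 7.5Pb, so Pb = 1735/21.
Sellers receive Ps = 1735/21 + 29 = 2344/21; Q' = 764 − 3·(1735/21) = 3613/7.
Government outlay = subsidy × quantity = 29 × 3613/7 = 104777/7.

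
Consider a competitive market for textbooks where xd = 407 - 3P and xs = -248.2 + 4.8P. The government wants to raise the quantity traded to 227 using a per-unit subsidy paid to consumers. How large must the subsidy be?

Required subsidy s = 39 per unit

At x = 227, invert demand for the buyer price: Pb = (407 − 227)/3 = 60; invert supply for the seller price: Ps = (227 − (-248.2))/4.8 = 99.
The subsidy must fill the gap: s = Ps − Pb = 99 − 60 = 39.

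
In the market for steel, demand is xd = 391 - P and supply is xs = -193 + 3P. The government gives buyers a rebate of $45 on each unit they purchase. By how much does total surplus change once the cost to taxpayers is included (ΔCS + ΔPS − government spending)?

Net change in total surplus = -$759.375

Pre-subsidy: 391 - P = -193 + 3P gives P* = 146, x* = 245.
With the rebate, buyers effectively pay Pb = Ps − 45, where Ps is the price sellers receive.
Demand in terms of Ps becomes xd = 391 − 1(Ps − 45) = 436 - Ps. Setting this equal to supply: 436 - Ps = -193 + 3Ps, so Ps = 157.25.
Buyers pay Pb = 157.25 − 45 = 112.25; x' = -193 + 3·157.25 = 278.75.
ΔCS = ½(245 + 278.75)(146 − 112.25) = 8838.28125; ΔPS = ½(245 + 278.75)(157.25 − 146) = 2946.09375.
Government spending = 45 × 278.75 = 12543.75.
Net change = 8838.28125 + 2946.09375 − 12543.75 = -759.375. The loss equals the DWL triangle ½·45·33.75.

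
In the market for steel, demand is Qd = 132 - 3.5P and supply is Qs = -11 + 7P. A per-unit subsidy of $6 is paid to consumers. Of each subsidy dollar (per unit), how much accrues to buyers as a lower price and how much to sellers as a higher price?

Buyers gain $4 per unit; sellers gain $2 per unit

Pre-subsidy: 132 - 3.5P = -11 + 7P gives P* = 286/21, Q* = 253/3.
With the rebate, buyers effectively pay Pb = Ps − 6, where Ps is the price sellers receive.
Demand in terms of Ps becomes Qd = 132 − 3.5(Ps − 6) = 153 - 3.5Ps. Setting this equal to supply: 153 - 3.5Ps = -11 + 7Ps, so Ps = 328/21.
Buyers pay Pb = 328/21 − 6 = 202/21; Q' = -11 + 7·(328/21) = 295/3.
Buyers' price falls by P* − Pb = 286/21 − 202/21 = 4; sellers' price rises by Ps − P* = 328/21 − 286/21 = 2.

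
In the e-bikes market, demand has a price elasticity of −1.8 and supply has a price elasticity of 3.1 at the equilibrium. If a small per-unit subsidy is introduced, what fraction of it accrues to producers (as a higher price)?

Producer share = 18/49

For a small subsidy around the equilibrium, the benefit split depends on the relative slopes, which at a point are proportional to the elasticities.
Buyer share = εs/(εs + |εd|) = 3.1/(3.1 + 1.8) = 31/49; seller share = |εd|/(εs + |εd|) = 18/49.
So producers capture 18/49 of the subsidy.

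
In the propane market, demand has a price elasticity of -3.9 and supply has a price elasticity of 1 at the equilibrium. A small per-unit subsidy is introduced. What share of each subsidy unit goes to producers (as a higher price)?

Producer share = 39/49

For a small subsidy around the equilibrium, the benefit split depends on the relative slopes, which at a point are proportional to the elasticities.
Buyer share = εs/(εs + |εd|) = 1/(1 + 3.9) = 10/49; seller share = |εd|/(εs + |εd|) = 39/49.
So producers capture 39/49 of the subsidy.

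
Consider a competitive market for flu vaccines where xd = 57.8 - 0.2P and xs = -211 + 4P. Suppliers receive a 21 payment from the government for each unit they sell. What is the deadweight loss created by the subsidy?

Deadweight loss = 42

Pre-subsidy: 57.8 - 0.2P = -211 + 4P gives P* = 64, x* = 45.
With the subsidy, sellers receive Ps = Pb + 21 for each unit, where Pb is the price buyers pay.
Supply in terms of Pb becomes xs = -211 + 4(Pb + 21) = -127 + 4Pb. Setting this equal to demand: 57.8 - 0.2Pb = -127 + 4Pb, so Pb = 44.
Sellers receive Ps = 44 + 21 = 65; x' = 57.8 − 0.2·44 = 49.
The subsidy expands output by 49 − 45 = 4 past the efficient level; on those units the gap between marginal cost and willingness to pay runs from 0 up to 21.
DWL = ½ × 21 × 4 = 42.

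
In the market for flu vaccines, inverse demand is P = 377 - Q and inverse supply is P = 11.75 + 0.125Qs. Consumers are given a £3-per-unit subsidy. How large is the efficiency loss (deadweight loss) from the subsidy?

Pre-subsidy: 377 - Q = 11.75 + 0.125Q gives Q* = 974/3 and P* = 157/3.
With the rebate, buyers effectively pay Pb = Ps − 3, where Ps is the price sellers receive.
On the curves, Pb = 377 - Q and Ps = 11.75 + 0.125Q; the wedge Ps − Pb = 3 gives 11.75 + 0.125Q − (377 - Q) = 3, so Q' = 982/3.
Then Pb = 377 − 1·(982/3) = 149/3 and Ps = 11.75 + 0.125·(982/3) = 158/3.
The subsidy expands output by 982/3 − 974/3 = 8/3 past the efficient level; on those units the gap between marginal cost and willingness to pay runs from 0 up to 3.
DWL = ½ × 3 × 8/3 = 4.

Deadweight loss = £4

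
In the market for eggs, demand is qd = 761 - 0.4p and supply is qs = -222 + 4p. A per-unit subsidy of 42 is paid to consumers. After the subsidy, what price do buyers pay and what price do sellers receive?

Buyers pay 4075/22; sellers receive 4999/22

Pre-subsidy: 761 - 0.4p = -222 + 4p gives p* = 4915/22, q* = 7388/11.
With the rebate, buyers effectively pay pb = ps − 42, where ps is the price sellers receive.
Demand in terms of ps becomes qd = 761 − 0.4(ps − 42) = 777.8 - 0.4ps. Setting this equal to supply: 777.8 - 0.4ps = -222 + 4ps, so ps = 4999/22.
Buyers pay pb = 4999/22 − 42 = 4075/22; q' = -222 + 4·(4999/22) = 7556/11.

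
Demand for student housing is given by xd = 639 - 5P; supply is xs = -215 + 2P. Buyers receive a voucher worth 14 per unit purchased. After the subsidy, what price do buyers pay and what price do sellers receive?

Buyers pay 118; sellers receive 132

Pre-subsidy: 639 - 5P = -215 + 2P gives P* = 122, x* = 29.
With the rebate, buyers effectively pay Pb = Ps − 14, where Ps is the price sellers receive.
Demand in terms of Ps becomes xd = 639 − 5(Ps − 14) = 709 - 5Ps. Setting this equal to supply: 709 - 5Ps = -215 + 2Ps, so Ps = 132.
Buyers pay Pb = 132 − 14 = 118; x' = -215 + 2·132 = 49.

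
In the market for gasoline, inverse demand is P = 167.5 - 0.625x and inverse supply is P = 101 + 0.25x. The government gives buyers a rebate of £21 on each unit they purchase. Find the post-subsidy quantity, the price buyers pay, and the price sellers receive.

x' = 100; buyers pay £105; sellers receive £126

Pre-subsidy: 167.5 - 0.625x = 101 + 0.25x gives x* = 76 and P* = 120.
With the rebate, buyers effectively pay Pb = Ps − 21, where Ps is the price sellers receive.
On the curves, Pb = 167.5 - 0.625x and Ps = 101 + 0.25x; the wedge Ps − Pb = 21 gives 101 + 0.25x − (167.5 - 0.625x) = 21, so x' = 100.
Then Pb = 167.5 − 0.625·100 = 105 and Ps = 101 + 0.25·100 = 126.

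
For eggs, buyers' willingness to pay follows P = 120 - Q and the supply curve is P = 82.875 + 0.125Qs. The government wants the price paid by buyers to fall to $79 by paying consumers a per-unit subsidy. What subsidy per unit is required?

At a buyer price of 79, quantity demanded is 120 − 1·79 = 41.
Sellers supply 41 only when they receive Ps = 82.875 + 0.125·41 = 88.
s = Ps − Pb = 88 − 79 = 9.

Required subsidy s = $9 per unit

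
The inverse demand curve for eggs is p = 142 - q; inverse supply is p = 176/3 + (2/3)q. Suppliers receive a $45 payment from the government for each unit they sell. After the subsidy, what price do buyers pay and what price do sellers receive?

Pre-subsidy: 142 - q = 176/3 + (2/3)q gives q* = 50 and p* = 92.
With the subsidy, sellers receive ps = pb + 45 for each unit, where pb is the price buyers pay.
On the curves, pb = 142 - q and ps = 176/3 + (2/3)q; the wedge ps − pb = 45 gives 176/3 + (2/3)q − (142 - q) = 45, so q' = 77.
Then pb = 142 − 1·77 = 65 and ps = 176/3 + (2/3)·77 = 110.

Buyers pay $65; sellers receive $110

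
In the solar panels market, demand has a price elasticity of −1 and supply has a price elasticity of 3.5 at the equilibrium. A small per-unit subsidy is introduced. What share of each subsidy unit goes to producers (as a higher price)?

For a small subsidy around the equilibrium, the benefit split depends on the relative slopes, which at a point are proportional to the elasticities.
Buyer share = εs/(εs + |εd|) = 3.5/(3.5 + 1) = 7/9; seller share = |εd|/(εs + |εd|) = 2/9.
So producers capture 2/9 of the subsidy.

Producer share = 2/9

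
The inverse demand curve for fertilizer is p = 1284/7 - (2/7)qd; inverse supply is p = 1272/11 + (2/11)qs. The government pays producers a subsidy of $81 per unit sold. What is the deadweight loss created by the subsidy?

Pre-subsidy: 1284/7 - (2/7)q = 1272/11 + (2/11)q gives q* = 145 and p* = 142.
With the subsidy, sellers receive ps = pb + 81 for each unit, where pb is the price buyers pay.
On the curves, pb = 1284/7 - (2/7)q and ps = 1272/11 + (2/11)q; the wedge ps − pb = 81 gives 1272/11 + (2/11)q − (1284/7 - (2/7)q) = 81, so q' = 318.25.
Then pb = 1284/7 − (2/7)·318.25 = 92.5 and ps = 1272/11 + (2/11)·318.25 = 173.5.
The subsidy expands output by 318.25 − 145 = 173.25 past the efficient level; on those units the gap between marginal cost and willingness to pay runs from 0 up to 81.
DWL = ½ × 81 × 173.25 = 7016.625.

Deadweight loss = $7016.625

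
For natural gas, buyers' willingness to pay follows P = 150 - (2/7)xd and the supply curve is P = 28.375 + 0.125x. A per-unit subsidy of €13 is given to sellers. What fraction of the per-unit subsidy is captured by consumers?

Pre-subsidy: 150 - (2/7)x = 28.375 + 0.125x gives x* = 6811/23 and P* = 1504/23.
With the subsidy, sellers receive Ps = Pb + 13 for each unit, where Pb is the price buyers pay.
On the curves, Pb = 150 - (2/7)x and Ps = 28.375 + 0.125x; the wedge Ps − Pb = 13 gives 28.375 + 0.125x − (150 - (2/7)x) = 13, so x' = 7539/23.
Then Pb = 150 − (2/7)·(7539/23) = 1296/23 and Ps = 28.375 + 0.125·(7539/23) = 1595/23.
Buyers' price falls by P* − Pb = 1504/23 − 1296/23 = 208/23; sellers' price rises by Ps − P* = 1595/23 − 1504/23 = 91/23.
So consumers capture (208/23)/13 = 16/23 of each unit of subsidy.

Consumer share = 16/23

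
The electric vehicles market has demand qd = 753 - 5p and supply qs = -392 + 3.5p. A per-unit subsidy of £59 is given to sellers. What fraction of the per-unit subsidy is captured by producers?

Producer share = 10/17

Pre-subsidy: 753 - 5p = -392 + 3.5p gives p* = 2290/17, q* = 1351/17.
With the subsidy, sellers receive ps = pb + 59 for each unit, where pb is the price buyers pay.
Supply in terms of pb becomes qs = -392 + 3.5(pb + 59) = -185.5 + 3.5pb. Setting this equal to demand: 753 - 5pb = -185.5 + 3.5pb, so pb = 1877/17.
Sellers receive ps = 1877/17 + 59 = 2880/17; q' = 753 − 5·(1877/17) = 3416/17.
Buyers' price falls by p* − pb = 2290/17 − 1877/17 = 413/17; sellers' price rises by ps − p* = 2880/17 − 2290/17 = 590/17.
So producers capture (590/17)/59 = 10/17 of each unit of subsidy.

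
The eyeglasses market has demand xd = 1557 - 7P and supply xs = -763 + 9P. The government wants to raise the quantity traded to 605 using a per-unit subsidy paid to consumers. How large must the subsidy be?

At x = 605, invert demand for the buyer price: Pb = (1557 − 605)/7 = 136; invert supply for the seller price: Ps = (605 − (-763))/9 = 152.
The subsidy must fill the gap: s = Ps − Pb = 152 − 136 = 16.

Required subsidy s = 16 per unit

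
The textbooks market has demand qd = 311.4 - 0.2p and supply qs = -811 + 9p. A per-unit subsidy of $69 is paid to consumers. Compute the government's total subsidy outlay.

Pre-subsidy: 311.4 - 0.2p = -811 + 9p gives p* = 122, q* = 287.
With the rebate, buyers effectively pay pb = ps − 69, where ps is the price sellers receive.
Demand in terms of ps becomes qd = 311.4 − 0.2(ps − 69) = 325.2 - 0.2ps. Setting this equal to supply: 325.2 - 0.2ps = -811 + 9ps, so ps = 123.5.
Buyers pay pb = 123.5 − 69 = 54.5; q' = -811 + 9·123.5 = 300.5.
Government outlay = subsidy × quantity = 69 × 300.5 = 20734.5.

Government cost = $20734.5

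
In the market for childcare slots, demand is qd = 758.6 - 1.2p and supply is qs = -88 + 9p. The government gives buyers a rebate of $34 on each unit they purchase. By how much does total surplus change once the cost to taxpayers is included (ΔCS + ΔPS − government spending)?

Pre-subsidy: 758.6 - 1.2p = -88 + 9p gives p* = 83, q* = 659.
With the rebate, buyers effectively pay pb = ps − 34, where ps is the price sellers receive.
Demand in terms of ps becomes qd = 758.6 − 1.2(ps − 34) = 799.4 - 1.2ps. Setting this equal to supply: 799.4 - 1.2ps = -88 + 9ps, so ps = 87.
Buyers pay pb = 87 − 34 = 53; q' = -88 + 9·87 = 695.
ΔCS = ½(659 + 695)(83 − 53) = 20310; ΔPS = ½(659 + 695)(87 − 83) = 2708.
Government spending = 34 × 695 = 23630.
Net change = 20310 + 2708 − 23630 = -612. The loss equals the DWL triangle ½·34·36.

Net change in total surplus = -$612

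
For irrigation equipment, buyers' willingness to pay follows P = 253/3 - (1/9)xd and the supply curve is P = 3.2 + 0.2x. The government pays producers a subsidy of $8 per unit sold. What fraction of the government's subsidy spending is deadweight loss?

DWL / government spending = 60/1337

Pre-subsidy: 253/3 - (1/9)x = 3.2 + 0.2x gives x* = 3651/14 and P* = 775/14.
With the subsidy, sellers receive Ps = Pb + 8 for each unit, where Pb is the price buyers pay.
On the curves, Pb = 253/3 - (1/9)x and Ps = 3.2 + 0.2x; the wedge Ps − Pb = 8 gives 3.2 + 0.2x − (253/3 - (1/9)x) = 8, so x' = 286.5.
Then Pb = 253/3 − (1/9)·286.5 = 52.5 and Ps = 3.2 + 0.2·286.5 = 60.5.
ΔCS = ½(3651/14 + 286.5)(775/14 − 52.5) = 38310/49; ΔPS = ½(3651/14 + 286.5)(60.5 − 775/14) = 68958/49.
Government spending = 8 × 286.5 = 2292.
DWL = ½ × 8 × (286.5 − 3651/14) = 720/7; fraction = (720/7) / 2292 = 60/1337.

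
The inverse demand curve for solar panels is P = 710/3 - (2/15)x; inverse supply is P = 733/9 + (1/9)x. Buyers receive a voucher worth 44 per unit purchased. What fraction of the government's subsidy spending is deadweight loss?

Pre-subsidy: 710/3 - (2/15)x = 733/9 + (1/9)x gives x* = 635 and P* = 152.
With the rebate, buyers effectively pay Pb = Ps − 44, where Ps is the price sellers receive.
On the curves, Pb = 710/3 - (2/15)x and Ps = 733/9 + (1/9)x; the wedge Ps − Pb = 44 gives 733/9 + (1/9)x − (710/3 - (2/15)x) = 44, so x' = 815.
Then Pb = 710/3 − (2/15)·815 = 128 and Ps = 733/9 + (1/9)·815 = 172.
ΔCS = ½(635 + 815)(152 − 128) = 17400; ΔPS = ½(635 + 815)(172 − 152) = 14500.
Government spending = 44 × 815 = 35860.
DWL = ½ × 44 × (815 − 635) = 3960; fraction = 3960 / 35860 = 18/163.

DWL / government spending = 18/163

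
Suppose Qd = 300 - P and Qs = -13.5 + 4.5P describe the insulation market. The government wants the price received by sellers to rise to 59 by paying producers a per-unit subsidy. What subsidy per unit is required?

Required subsidy s = 11 per unit

At a seller price of 59, quantity supplied is -13.5 + 4.5·59 = 252.
Buyers absorb 252 only when they pay Pb with 300 − 1·Pb = 252, i.e. Pb = 48.
s = Ps − Pb = 59 − 48 = 11.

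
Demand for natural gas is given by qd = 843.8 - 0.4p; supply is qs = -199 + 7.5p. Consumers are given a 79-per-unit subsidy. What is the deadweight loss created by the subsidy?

Deadweight loss = 1185

Pre-subsidy: 843.8 - 0.4p = -199 + 7.5p gives p* = 132, q* = 791.
With the rebate, buyers effectively pay pb = ps − 79, where ps is the price sellers receive.
Demand in terms of ps becomes qd = 843.8 − 0.4(ps − 79) = 875.4 - 0.4ps. Setting this equal to supply: 875.4 - 0.4ps = -199 + 7.5ps, so ps = 136.
Buyers pay pb = 136 − 79 = 57; q' = -199 + 7.5·136 = 821.
The subsidy expands output by 821 − 791 = 30 past the efficient level; on those units the gap between marginal cost and willingness to pay runs from 0 up to 79.
DWL = ½ × 79 × 30 = 1185.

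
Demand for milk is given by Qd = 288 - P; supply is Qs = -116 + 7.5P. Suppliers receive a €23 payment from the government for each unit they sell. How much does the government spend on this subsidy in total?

Government cost = 101959/17

Pre-subsidy: 288 - P = -116 + 7.5P gives P* = 808/17, Q* = 4088/17.
With the subsidy, sellers receive Ps = Pb + 23 for each unit, where Pb is the price buyers pay.
Supply in terms of Pb becomes Qs = -116 + 7.5(Pb + 23) = 56.5 + 7.5Pb. Setting this equal to demand: 288 - Pb = 56.5 + 7.5Pb, so Pb = 463/17.
Sellers receive Ps = 463/17 + 23 = 854/17; Q' = 288 − 1·(463/17) = 4433/17.
Government outlay = subsidy × quantity = 23 × 4433/17 = 101959/17.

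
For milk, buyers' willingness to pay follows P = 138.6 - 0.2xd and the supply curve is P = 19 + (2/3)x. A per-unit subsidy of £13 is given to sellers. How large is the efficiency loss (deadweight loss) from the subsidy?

Deadweight loss = £97.5

Pre-subsidy: 138.6 - 0.2x = 19 + (2/3)x gives x* = 138 and P* = 111.
With the subsidy, sellers receive Ps = Pb + 13 for each unit, where Pb is the price buyers pay.
On the curves, Pb = 138.6 - 0.2x and Ps = 19 + (2/3)x; the wedge Ps − Pb = 13 gives 19 + (2/3)x − (138.6 - 0.2x) = 13, so x' = 153.
Then Pb = 138.6 − 0.2·153 = 108 and Ps = 19 + (2/3)·153 = 121.
The subsidy expands output by 153 − 138 = 15 past the efficient level; on those units the gap between marginal cost and willingness to pay runs from 0 up to 13.
DWL = ½ × 13 × 15 = 97.5.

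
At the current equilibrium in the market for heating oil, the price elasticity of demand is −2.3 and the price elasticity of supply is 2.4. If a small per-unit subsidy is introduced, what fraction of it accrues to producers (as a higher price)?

For a small subsidy around the equilibrium, the benefit split depends on the relative slopes, which at a point are proportional to the elasticities.
Buyer share = εs/(εs + |εd|) = 2.4/(2.4 + 2.3) = 24/47; seller share = |εd|/(εs + |εd|) = 23/47.
So producers capture 23/47 of the subsidy.

Producer share = 23/47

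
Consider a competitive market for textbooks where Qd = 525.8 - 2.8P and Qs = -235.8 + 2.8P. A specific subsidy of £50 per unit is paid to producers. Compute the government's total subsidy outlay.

Pre-subsidy: 525.8 - 2.8P = -235.8 + 2.8P gives P* = 136, Q* = 145.
With the subsidy, sellers receive Ps = Pb + 50 for each unit, where Pb is the price buyers pay.
Supply in terms of Pb becomes Qs = -235.8 + 2.8(Pb + 50) = -95.8 + 2.8Pb. Setting this equal to demand: 525.8 - 2.8Pb = -95.8 + 2.8Pb, so Pb = 111.
Sellers receive Ps = 111 + 50 = 161; Q' = 525.8 − 2.8·111 = 215.
Government outlay = subsidy × quantity = 50 × 215 = 10750.

Government cost = £10750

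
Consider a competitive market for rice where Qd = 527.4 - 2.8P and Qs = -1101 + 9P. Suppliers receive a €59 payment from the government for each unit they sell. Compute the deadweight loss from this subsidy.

Pre-subsidy: 527.4 - 2.8P = -1101 + 9P gives P* = 138, Q* = 141.
With the subsidy, sellers receive Ps = Pb + 59 for each unit, where Pb is the price buyers pay.
Supply in terms of Pb becomes Qs = -1101 + 9(Pb + 59) = -570 + 9Pb. Setting this equal to demand: 527.4 - 2.8Pb = -570 + 9Pb, so Pb = 93.
Sellers receive Ps = 93 + 59 = 152; Q' = 527.4 − 2.8·93 = 267.
The subsidy expands output by 267 − 141 = 126 past the efficient level; on those units the gap between marginal cost and willingness to pay runs from 0 up to 59.
DWL = ½ × 59 × 126 = 3717.

Deadweight loss = €3717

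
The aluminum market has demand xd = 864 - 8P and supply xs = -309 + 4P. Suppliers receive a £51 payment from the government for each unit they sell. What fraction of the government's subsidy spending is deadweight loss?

Pre-subsidy: 864 - 8P = -309 + 4P gives P* = 97.75, x* = 82.
With the subsidy, sellers receive Ps = Pb + 51 for each unit, where Pb is the price buyers pay.
Supply in terms of Pb becomes xs = -309 + 4(Pb + 51) = -105 + 4Pb. Setting this equal to demand: 864 - 8Pb = -105 + 4Pb, so Pb = 80.75.
Sellers receive Ps = 80.75 + 51 = 131.75; x' = 864 − 8·80.75 = 218.
ΔCS = ½(82 + 218)(97.75 − 80.75) = 2550; ΔPS = ½(82 + 218)(131.75 − 97.75) = 5100.
Government spending = 51 × 218 = 11118.
DWL = ½ × 51 × (218 − 82) = 3468; fraction = 3468 / 11118 = 34/109.

DWL / government spending = 34/109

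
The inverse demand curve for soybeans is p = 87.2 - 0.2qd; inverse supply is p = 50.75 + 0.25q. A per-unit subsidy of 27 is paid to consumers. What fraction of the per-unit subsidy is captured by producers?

Producer share = 5/9

Pre-subsidy: 87.2 - 0.2q = 50.75 + 0.25q gives q* = 81 and p* = 71.
With the rebate, buyers effectively pay pb = ps − 27, where ps is the price sellers receive.
On the curves, pb = 87.2 - 0.2q and ps = 50.75 + 0.25q; the wedge ps − pb = 27 gives 50.75 + 0.25q − (87.2 - 0.2q) = 27, so q' = 141.
Then pb = 87.2 − 0.2·141 = 59 and ps = 50.75 + 0.25·141 = 86.
Buyers' price falls by p* − pb = 71 − 59 = 12; sellers' price rises by ps − p* = 86 − 71 = 15.
So producers capture 15/27 = 5/9 of each unit of subsidy.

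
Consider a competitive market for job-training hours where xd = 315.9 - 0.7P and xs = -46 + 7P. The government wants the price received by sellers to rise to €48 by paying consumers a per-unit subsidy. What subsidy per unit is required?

At a seller price of 48, quantity supplied is -46 + 7·48 = 290.
Buyers absorb 290 only when they pay Pb with 315.9 − 0.7·Pb = 290, i.e. Pb = 37.
s = Ps − Pb = 48 − 37 = 11.

Required subsidy s = €11 per unit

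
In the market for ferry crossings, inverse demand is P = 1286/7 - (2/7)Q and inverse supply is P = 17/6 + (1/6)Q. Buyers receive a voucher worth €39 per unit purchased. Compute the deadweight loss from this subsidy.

Deadweight loss = 31941/19

Pre-subsidy: 1286/7 - (2/7)Q = 17/6 + (1/6)Q gives Q* = 7597/19 and P* = 1320/19.
With the rebate, buyers effectively pay Pb = Ps − 39, where Ps is the price sellers receive.
On the curves, Pb = 1286/7 - (2/7)Q and Ps = 17/6 + (1/6)Q; the wedge Ps − Pb = 39 gives 17/6 + (1/6)Q − (1286/7 - (2/7)Q) = 39, so Q' = 9235/19.
Then Pb = 1286/7 − (2/7)·(9235/19) = 852/19 and Ps = 17/6 + (1/6)·(9235/19) = 1593/19.
The subsidy expands output by 9235/19 − 7597/19 = 1638/19 past the efficient level; on those units the gap between marginal cost and willingness to pay runs from 0 up to 39.
DWL = ½ × 39 × 1638/19 = 31941/19.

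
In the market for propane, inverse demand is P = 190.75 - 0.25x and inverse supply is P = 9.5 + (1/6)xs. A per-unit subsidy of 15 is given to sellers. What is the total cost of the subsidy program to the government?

Government cost = 7065

Pre-subsidy: 190.75 - 0.25x = 9.5 + (1/6)x gives x* = 435 and P* = 82.
With the subsidy, sellers receive Ps = Pb + 15 for each unit, where Pb is the price buyers pay.
On the curves, Pb = 190.75 - 0.25x and Ps = 9.5 + (1/6)x; the wedge Ps − Pb = 15 gives 9.5 + (1/6)x − (190.75 - 0.25x) = 15, so x' = 471.
Then Pb = 190.75 − 0.25·471 = 73 and Ps = 9.5 + (1/6)·471 = 88.
Government outlay = subsidy × quantity = 15 × 471 = 7065.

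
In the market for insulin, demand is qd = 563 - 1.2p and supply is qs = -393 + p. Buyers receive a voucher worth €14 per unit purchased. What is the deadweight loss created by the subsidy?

Deadweight loss = 588/11

Pre-subsidy: 563 - 1.2p = -393 + p gives p* = 4780/11, q* = 457/11.
With the rebate, buyers effectively pay pb = ps − 14, where ps is the price sellers receive.
Demand in terms of ps becomes qd = 563 − 1.2(ps − 14) = 579.8 - 1.2ps. Setting this equal to supply: 579.8 - 1.2ps = -393 + ps, so ps = 4864/11.
Buyers pay pb = 4864/11 − 14 = 4710/11; q' = -393 + 1·(4864/11) = 541/11.
The subsidy expands output by 541/11 − 457/11 = 84/11 past the efficient level; on those units the gap between marginal cost and willingness to pay runs from 0 up to 14.
DWL = ½ × 14 × 84/11 = 588/11.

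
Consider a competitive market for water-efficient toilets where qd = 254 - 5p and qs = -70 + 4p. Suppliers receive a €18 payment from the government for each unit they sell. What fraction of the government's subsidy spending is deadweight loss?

Pre-subsidy: 254 - 5p = -70 + 4p gives p* = 36, q* = 74.
With the subsidy, sellers receive ps = pb + 18 for each unit, where pb is the price buyers pay.
Supply in terms of pb becomes qs = -70 + 4(pb + 18) = 2 + 4pb. Setting this equal to demand: 254 - 5pb = 2 + 4pb, so pb = 28.
Sellers receive ps = 28 + 18 = 46; q' = 254 − 5·28 = 114.
ΔCS = ½(74 + 114)(36 − 28) = 752; ΔPS = ½(74 + 114)(46 − 36) = 940.
Government spending = 18 × 114 = 2052.
DWL = ½ × 18 × (114 − 74) = 360; fraction = 360 / 2052 = 10/57.

DWL / government spending = 10/57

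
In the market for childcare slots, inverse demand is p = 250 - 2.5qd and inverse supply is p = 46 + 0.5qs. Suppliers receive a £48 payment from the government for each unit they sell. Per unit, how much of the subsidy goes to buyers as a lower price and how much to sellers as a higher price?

Buyers gain £40 per unit; sellers gain £8 per unit

Pre-subsidy: 250 - 2.5q = 46 + 0.5q gives q* = 68 and p* = 80.
With the subsidy, sellers receive ps = pb + 48 for each unit, where pb is the price buyers pay.
On the curves, pb = 250 - 2.5q and ps = 46 + 0.5q; the wedge ps − pb = 48 gives 46 + 0.5q − (250 - 2.5q) = 48, so q' = 84.
Then pb = 250 − 2.5·84 = 40 and ps = 46 + 0.5·84 = 88.
Buyers' price falls by p* − pb = 80 − 40 = 40; sellers' price rises by ps − p* = 88 − 80 = 8.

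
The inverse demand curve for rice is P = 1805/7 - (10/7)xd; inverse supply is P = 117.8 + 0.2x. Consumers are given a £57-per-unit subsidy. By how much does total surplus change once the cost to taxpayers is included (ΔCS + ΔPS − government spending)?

Pre-subsidy: 1805/7 - (10/7)x = 117.8 + 0.2x gives x* = 86 and P* = 135.
With the rebate, buyers effectively pay Pb = Ps − 57, where Ps is the price sellers receive.
On the curves, Pb = 1805/7 - (10/7)x and Ps = 117.8 + 0.2x; the wedge Ps − Pb = 57 gives 117.8 + 0.2x − (1805/7 - (10/7)x) = 57, so x' = 121.
Then Pb = 1805/7 − (10/7)·121 = 85 and Ps = 117.8 + 0.2·121 = 142.
ΔCS = ½(86 + 121)(135 − 85) = 5175; ΔPS = ½(86 + 121)(142 − 135) = 724.5.
Government spending = 57 × 121 = 6897.
Net change = 5175 + 724.5 − 6897 = -997.5. The loss equals the DWL triangle ½·57·35.

Net change in total surplus = -£997.5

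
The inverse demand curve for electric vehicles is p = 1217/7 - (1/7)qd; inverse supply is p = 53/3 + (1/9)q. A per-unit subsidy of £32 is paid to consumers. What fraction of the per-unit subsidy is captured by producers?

Producer share = 0.4375

Pre-subsidy: 1217/7 - (1/7)q = 53/3 + (1/9)q gives q* = 615 and p* = 86.
With the rebate, buyers effectively pay pb = ps − 32, where ps is the price sellers receive.
On the curves, pb = 1217/7 - (1/7)q and ps = 53/3 + (1/9)q; the wedge ps − pb = 32 gives 53/3 + (1/9)q − (1217/7 - (1/7)q) = 32, so q' = 741.
Then pb = 1217/7 − (1/7)·741 = 68 and ps = 53/3 + (1/9)·741 = 100.
Buyers' price falls by p* − pb = 86 − 68 = 18; sellers' price rises by ps − p* = 100 − 86 = 14.
So producers capture 14/32 = 0.4375 of each unit of subsidy.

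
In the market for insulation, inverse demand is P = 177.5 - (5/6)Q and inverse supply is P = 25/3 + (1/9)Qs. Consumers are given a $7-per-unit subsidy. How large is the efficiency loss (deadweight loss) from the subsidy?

Pre-subsidy: 177.5 - (5/6)Q = 25/3 + (1/9)Q gives Q* = 3045/17 and P* = 480/17.
With the rebate, buyers effectively pay Pb = Ps − 7, where Ps is the price sellers receive.
On the curves, Pb = 177.5 - (5/6)Q and Ps = 25/3 + (1/9)Q; the wedge Ps − Pb = 7 gives 25/3 + (1/9)Q − (177.5 - (5/6)Q) = 7, so Q' = 3171/17.
Then Pb = 177.5 − (5/6)·(3171/17) = 375/17 and Ps = 25/3 + (1/9)·(3171/17) = 494/17.
The subsidy expands output by 3171/17 − 3045/17 = 126/17 past the efficient level; on those units the gap between marginal cost and willingness to pay runs from 0 up to 7.
DWL = ½ × 7 × 126/17 = 441/17.

Deadweight loss = 441/17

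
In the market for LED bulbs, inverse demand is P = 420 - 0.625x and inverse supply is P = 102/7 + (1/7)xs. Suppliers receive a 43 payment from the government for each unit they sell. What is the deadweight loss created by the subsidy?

Pre-subsidy: 420 - 0.625x = 102/7 + (1/7)x gives x* = 528 and P* = 90.
With the subsidy, sellers receive Ps = Pb + 43 for each unit, where Pb is the price buyers pay.
On the curves, Pb = 420 - 0.625x and Ps = 102/7 + (1/7)x; the wedge Ps − Pb = 43 gives 102/7 + (1/7)x − (420 - 0.625x) = 43, so x' = 584.
Then Pb = 420 − 0.625·584 = 55 and Ps = 102/7 + (1/7)·584 = 98.
The subsidy expands output by 584 − 528 = 56 past the efficient level; on those units the gap between marginal cost and willingness to pay runs from 0 up to 43.
DWL = ½ × 43 × 56 = 1204.

Deadweight loss = 1204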